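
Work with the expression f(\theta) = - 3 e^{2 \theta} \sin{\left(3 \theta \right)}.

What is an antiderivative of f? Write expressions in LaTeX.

Recover f(\theta) by differentiating a candidate F(\theta); any mismatch rules it out.
Check: d/d\theta[- \frac{6 e^{2 \theta} \sin{\left(3 \theta \right)}}{13} + \frac{9 e^{2 \theta} \cos{\left(3 \theta \right)}}{13}] = - 3 e^{2 \theta} \sin{\left(3 \theta \right)} = f(\theta).

An antiderivative is F(\theta) = - \frac{6 e^{2 \theta} \sin{\left(3 \theta \right)}}{13} + \frac{9 e^{2 \theta} \cos{\left(3 \theta \right)}}{13}.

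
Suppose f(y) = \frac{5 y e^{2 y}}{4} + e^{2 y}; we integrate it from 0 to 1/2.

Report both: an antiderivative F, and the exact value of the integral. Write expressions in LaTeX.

Recognize the product-rule pattern: f = u'v + uv' with u = \frac{5 y}{8} + \frac{3}{16}, v = e^{2 y}, so integration by parts undoes it.
F(y) = \frac{\left(10 y + 3\right) e^{2 y}}{16} is an antiderivative of f.
Check: d/dy[\frac{\left(10 y + 3\right) e^{2 y}}{16}] = \frac{5 y e^{2 y}}{4} + e^{2 y} = f(y).
F(1/2) = \frac{e}{2}; F(0) = \frac{3}{16}.
Integral = F(1/2) - F(0) = - \frac{3}{16} + \frac{e}{2}.

Antiderivative: F(y) = \frac{\left(10 y + 3\right) e^{2 y}}{16}; value = - \frac{3}{16} + \frac{e}{2}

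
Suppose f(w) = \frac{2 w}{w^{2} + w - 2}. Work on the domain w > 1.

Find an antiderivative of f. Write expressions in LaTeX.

The denominator factors as \left(w - 1\right) \left(w + 2\right); partial fractions split f into directly integrable pieces: \frac{4}{3 \left(w + 2\right)} + \frac{2}{3 \left(w - 1\right)}.
Check: d/dw[\frac{2 \log{\left(w - 1 \right)}}{3} + \frac{4 \log{\left(w + 2 \right)}}{3}] = \frac{2 w}{w^{2} + w - 2} = f(w).

An antiderivative is F(w) = \frac{2 \log{\left(w - 1 \right)}}{3} + \frac{4 \log{\left(w + 2 \right)}}{3}.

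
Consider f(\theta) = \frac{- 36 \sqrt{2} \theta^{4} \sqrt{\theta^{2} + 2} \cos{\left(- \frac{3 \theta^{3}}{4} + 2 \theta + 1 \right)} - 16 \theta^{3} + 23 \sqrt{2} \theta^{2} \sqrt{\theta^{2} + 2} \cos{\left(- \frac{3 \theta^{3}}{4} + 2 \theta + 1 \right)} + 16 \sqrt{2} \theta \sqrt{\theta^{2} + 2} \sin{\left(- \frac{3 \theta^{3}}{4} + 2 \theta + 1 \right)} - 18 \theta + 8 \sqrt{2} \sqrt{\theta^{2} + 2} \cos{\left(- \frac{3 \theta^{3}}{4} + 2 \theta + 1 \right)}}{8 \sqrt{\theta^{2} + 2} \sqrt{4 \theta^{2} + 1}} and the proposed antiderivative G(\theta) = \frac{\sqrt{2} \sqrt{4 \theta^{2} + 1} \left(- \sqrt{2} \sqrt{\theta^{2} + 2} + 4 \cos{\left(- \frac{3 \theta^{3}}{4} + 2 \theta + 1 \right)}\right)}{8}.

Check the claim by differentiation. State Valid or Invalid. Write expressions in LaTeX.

Invalid: d/d\theta[G] - f = \frac{36 \sqrt{2} \theta^{4} \sqrt{4 \theta^{2} + 1} \sin{\left(- \frac{3 \theta^{3}}{4} + 2 \theta + 1 \right)} + 36 \sqrt{2} \theta^{4} \sqrt{4 \theta^{2} + 1} \cos{\left(- \frac{3 \theta^{3}}{4} + 2 \theta + 1 \right)} - 23 \sqrt{2} \theta^{2} \sqrt{4 \theta^{2} + 1} \sin{\left(- \frac{3 \theta^{3}}{4} + 2 \theta + 1 \right)} - 23 \sqrt{2} \theta^{2} \sqrt{4 \theta^{2} + 1} \cos{\left(- \frac{3 \theta^{3}}{4} + 2 \theta + 1 \right)} - 16 \sqrt{2} \theta \sqrt{4 \theta^{2} + 1} \sin{\left(- \frac{3 \theta^{3}}{4} + 2 \theta + 1 \right)} + 16 \sqrt{2} \theta \sqrt{4 \theta^{2} + 1} \cos{\left(- \frac{3 \theta^{3}}{4} + 2 \theta + 1 \right)} - 8 \sqrt{2} \sqrt{4 \theta^{2} + 1} \sin{\left(- \frac{3 \theta^{3}}{4} + 2 \theta + 1 \right)} - 8 \sqrt{2} \sqrt{4 \theta^{2} + 1} \cos{\left(- \frac{3 \theta^{3}}{4} + 2 \theta + 1 \right)}}{32 \theta^{2} + 8}, which is not 0.

d/d\theta[G] = \frac{36 \sqrt{2} \theta^{4} \sqrt{\theta^{2} + 2} \sin{\left(- \frac{3 \theta^{3}}{4} + 2 \theta + 1 \right)} - 16 \theta^{3} - 23 \sqrt{2} \theta^{2} \sqrt{\theta^{2} + 2} \sin{\left(- \frac{3 \theta^{3}}{4} + 2 \theta + 1 \right)} + 16 \sqrt{2} \theta \sqrt{\theta^{2} + 2} \cos{\left(- \frac{3 \theta^{3}}{4} + 2 \theta + 1 \right)} - 18 \theta - 8 \sqrt{2} \sqrt{\theta^{2} + 2} \sin{\left(- \frac{3 \theta^{3}}{4} + 2 \theta + 1 \right)}}{8 \sqrt{\theta^{2} + 2} \sqrt{4 \theta^{2} + 1}}
d/d\theta[G] - f(\theta) = \frac{36 \sqrt{2} \theta^{4} \sqrt{4 \theta^{2} + 1} \sin{\left(- \frac{3 \theta^{3}}{4} + 2 \theta + 1 \right)} + 36 \sqrt{2} \theta^{4} \sqrt{4 \theta^{2} + 1} \cos{\left(- \frac{3 \theta^{3}}{4} + 2 \theta + 1 \right)} - 23 \sqrt{2} \theta^{2} \sqrt{4 \theta^{2} + 1} \sin{\left(- \frac{3 \theta^{3}}{4} + 2 \theta + 1 \right)} - 23 \sqrt{2} \theta^{2} \sqrt{4 \theta^{2} + 1} \cos{\left(- \frac{3 \theta^{3}}{4} + 2 \theta + 1 \right)} - 16 \sqrt{2} \theta \sqrt{4 \theta^{2} + 1} \sin{\left(- \frac{3 \theta^{3}}{4} + 2 \theta + 1 \right)} + 16 \sqrt{2} \theta \sqrt{4 \theta^{2} + 1} \cos{\left(- \frac{3 \theta^{3}}{4} + 2 \theta + 1 \right)} - 8 \sqrt{2} \sqrt{4 \theta^{2} + 1} \sin{\left(- \frac{3 \theta^{3}}{4} + 2 \theta + 1 \right)} - 8 \sqrt{2} \sqrt{4 \theta^{2} + 1} \cos{\left(- \frac{3 \theta^{3}}{4} + 2 \theta + 1 \right)}}{32 \theta^{2} + 8} != 0.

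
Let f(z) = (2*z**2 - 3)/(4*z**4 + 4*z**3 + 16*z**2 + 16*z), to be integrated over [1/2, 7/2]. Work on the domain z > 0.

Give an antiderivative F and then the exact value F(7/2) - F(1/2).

Factor the denominator (4*z*(z + 1)*(z**2 + 4)) and decompose: f = 11*(z + 4)/(80*(z**2 + 4)) + 1/(20*(z + 1)) - 3/(16*z); each piece integrates to a log, atan, or power term.
F(z) = -3*log(z)/16 + log(z + 1)/20 + 11*log(z**2 + 4)/160 + 11*atan(z/2)/40 is an antiderivative of f.
Check: d/dz[-3*log(z)/16 + log(z + 1)/20 + 11*log(z**2 + 4)/160 + 11*atan(z/2)/40] = (2*z**2 - 3)/(4*z**4 + 4*z**3 + 16*z**2 + 16*z) = f(z).
F(7/2) = -3*log(7/2)/16 + log(9/2)/20 + 11*log(65/4)/160 + 11*atan(7/4)/40; F(1/2) = log(3/2)/20 + 11*atan(1/4)/40 + 11*log(17/4)/160 + 3*log(2)/16.
Integral = F(7/2) - F(1/2) = -3*log(7/2)/16 - 3*log(2)/16 - 11*log(17/4)/160 - 11*atan(1/4)/40 - log(3/2)/20 + log(9/2)/20 + 11*log(65/4)/160 + 11*atan(7/4)/40.

Antiderivative: F(z) = -3*log(z)/16 + log(z + 1)/20 + 11*log(z**2 + 4)/160 + 11*atan(z/2)/40; value = -3*log(7/2)/16 - 3*log(2)/16 - 11*log(17/4)/160 - 11*atan(1/4)/40 - log(3/2)/20 + log(9/2)/20 + 11*log(65/4)/160 + 11*atan(7/4)/40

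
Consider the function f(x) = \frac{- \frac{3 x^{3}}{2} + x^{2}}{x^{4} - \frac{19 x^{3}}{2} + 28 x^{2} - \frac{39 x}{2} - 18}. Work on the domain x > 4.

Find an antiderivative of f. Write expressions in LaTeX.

Factor the denominator (\left(x - 4\right) \left(x - 3\right)^{2} \left(2 x + 1\right)) and decompose: f = - \frac{1}{63 \left(2 x + 1\right)} + \frac{114}{7 \left(x - 3\right)} + \frac{9}{\left(x - 3\right)^{2}} - \frac{160}{9 \left(x - 4\right)}; each piece integrates to a log, atan, or power term.
Check: d/dx[\frac{- 2240 x \log{\left(x - 4 \right)} + 2052 x \log{\left(x - 3 \right)} - x \log{\left(x + \frac{1}{2} \right)} + 6720 \log{\left(x - 4 \right)} - 6156 \log{\left(x - 3 \right)} + 3 \log{\left(x + \frac{1}{2} \right)} - 1134}{126 x - 378}] = \frac{- 3 x^{3} + 2 x^{2}}{2 x^{4} - 19 x^{3} + 56 x^{2} - 39 x - 36}, which equals f(x).

An antiderivative is F(x) = \frac{- 2240 x \log{\left(x - 4 \right)} + 2052 x \log{\left(x - 3 \right)} - x \log{\left(x + \frac{1}{2} \right)} + 6720 \log{\left(x - 4 \right)} - 6156 \log{\left(x - 3 \right)} + 3 \log{\left(x + \frac{1}{2} \right)} - 1134}{126 x - 378}.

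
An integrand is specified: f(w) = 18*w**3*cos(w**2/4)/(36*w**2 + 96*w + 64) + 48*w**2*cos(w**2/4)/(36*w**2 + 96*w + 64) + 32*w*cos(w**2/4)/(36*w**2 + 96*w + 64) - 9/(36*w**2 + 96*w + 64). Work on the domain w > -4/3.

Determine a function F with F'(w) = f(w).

An antiderivative is F(w) = sin(w**2/4) + 3/(4*(3*w + 4)).

The integrand splits into summands that can be handled one at a time.
Check: d/dw[sin(w**2/4) + 3/(4*(3*w + 4))] = (18*w**3*cos(w**2/4) + 48*w**2*cos(w**2/4) + 32*w*cos(w**2/4) - 9)/(36*w**2 + 96*w + 64), which equals f(w).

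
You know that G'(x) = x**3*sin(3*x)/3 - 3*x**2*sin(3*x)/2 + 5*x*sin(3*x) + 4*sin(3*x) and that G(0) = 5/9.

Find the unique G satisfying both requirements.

The integrand splits into summands that can be handled one at a time.
A general antiderivative is -x**3*cos(3*x)/9 + x**2*sin(3*x)/9 + x**2*cos(3*x)/2 - x*sin(3*x)/3 - 43*x*cos(3*x)/27 + 43*sin(3*x)/81 - 13*cos(3*x)/9 + C.
The condition gives C = 5/9 - (-13/9) = 2.
So G(x) = -x**3*cos(3*x)/9 + x**2*sin(3*x)/9 + x**2*cos(3*x)/2 - x*sin(3*x)/3 - 43*x*cos(3*x)/27 + 43*sin(3*x)/81 - 13*cos(3*x)/9 + 2.
Check: d/dx[-x**3*cos(3*x)/9 + x**2*sin(3*x)/9 + x**2*cos(3*x)/2 - x*sin(3*x)/3 - 43*x*cos(3*x)/27 + 43*sin(3*x)/81 - 13*cos(3*x)/9 + 2] = x**3*sin(3*x)/3 - 3*x**2*sin(3*x)/2 + 5*x*sin(3*x) + 4*sin(3*x) = G'(x).

G(x) = -x**3*cos(3*x)/9 + x**2*sin(3*x)/9 + x**2*cos(3*x)/2 - x*sin(3*x)/3 - 43*x*cos(3*x)/27 + 43*sin(3*x)/81 - 13*cos(3*x)/9 + 2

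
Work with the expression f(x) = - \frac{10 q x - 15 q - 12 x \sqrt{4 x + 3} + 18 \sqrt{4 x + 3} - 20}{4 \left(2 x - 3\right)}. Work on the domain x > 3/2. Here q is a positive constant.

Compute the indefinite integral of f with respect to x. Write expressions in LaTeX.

F(x) = - \frac{5 q x}{4} + \frac{\left(4 x + 3\right)^{\frac{3}{2}}}{4} + \frac{5 \log{\left(2 x - 3 \right)}}{2} + C

Whatever form F(x) takes, F'(x) = f(x) is non-negotiable.
Check: d/dx[- \frac{5 q x}{4} + \frac{\left(4 x + 3\right)^{\frac{3}{2}}}{4} + \frac{5 \log{\left(2 x - 3 \right)}}{2}] = \frac{- 10 q x + 15 q + 12 x \sqrt{4 x + 3} - 18 \sqrt{4 x + 3} + 20}{8 x - 12}, which equals f(x).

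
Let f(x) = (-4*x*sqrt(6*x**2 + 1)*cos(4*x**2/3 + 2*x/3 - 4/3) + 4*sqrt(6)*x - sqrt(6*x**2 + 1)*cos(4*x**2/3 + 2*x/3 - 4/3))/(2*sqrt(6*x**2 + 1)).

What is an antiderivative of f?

A first test for any F(x): its x-derivative must equal f(x) identically.
Check: d/dx[sqrt(4*x**2 + 2/3) - 3*sin(4*x**2/3 + 2*x/3 - 4/3)/4] = (-4*x*sqrt(6*x**2 + 1)*cos(4*x**2/3 + 2*x/3 - 4/3) + 4*sqrt(6)*x - sqrt(6*x**2 + 1)*cos(4*x**2/3 + 2*x/3 - 4/3))/(2*sqrt(6*x**2 + 1)) = f(x).

An antiderivative is F(x) = sqrt(4*x**2 + 2/3) - 3*sin(4*x**2/3 + 2*x/3 - 4/3)/4.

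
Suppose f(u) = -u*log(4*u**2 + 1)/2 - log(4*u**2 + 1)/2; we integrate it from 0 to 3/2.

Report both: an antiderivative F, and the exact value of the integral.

Antiderivative: F(u) = -u**2*log(4*u**2 + 1)/4 + u**2/4 - u*log(4*u**2 + 1)/2 + u - log(u**2 + 1/4)/16 - atan(2*u)/2; value = -21*log(10)/16 - atan(3)/2 - log(4)/16 - log(5/2)/16 + 33/16

The integrand splits into summands that can be handled one at a time.
F(u) = -u**2*log(4*u**2 + 1)/4 + u**2/4 - u*log(4*u**2 + 1)/2 + u - log(u**2 + 1/4)/16 - atan(2*u)/2 is an antiderivative of f.
Check: d/du[-u**2*log(4*u**2 + 1)/4 + u**2/4 - u*log(4*u**2 + 1)/2 + u - log(u**2 + 1/4)/16 - atan(2*u)/2] = -u*log(4*u**2 + 1)/2 - log(4*u**2 + 1)/2 = f(u).
F(3/2) = -21*log(10)/16 - atan(3)/2 - log(5/2)/16 + 33/16; F(0) = log(4)/16.
Integral = F(3/2) - F(0) = -21*log(10)/16 - atan(3)/2 - log(4)/16 - log(5/2)/16 + 33/16.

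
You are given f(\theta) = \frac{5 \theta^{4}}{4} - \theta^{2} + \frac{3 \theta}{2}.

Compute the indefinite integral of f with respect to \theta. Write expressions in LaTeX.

The integrand splits into summands that can be handled one at a time.
Check: d/d\theta[\frac{\theta^{5}}{4} - \frac{\theta^{3}}{3} + \frac{3 \theta^{2}}{4}] = \frac{5 \theta^{4}}{4} - \theta^{2} + \frac{3 \theta}{2} = f(\theta).

F(\theta) = \frac{\theta^{5}}{4} - \frac{\theta^{3}}{3} + \frac{3 \theta^{2}}{4} + C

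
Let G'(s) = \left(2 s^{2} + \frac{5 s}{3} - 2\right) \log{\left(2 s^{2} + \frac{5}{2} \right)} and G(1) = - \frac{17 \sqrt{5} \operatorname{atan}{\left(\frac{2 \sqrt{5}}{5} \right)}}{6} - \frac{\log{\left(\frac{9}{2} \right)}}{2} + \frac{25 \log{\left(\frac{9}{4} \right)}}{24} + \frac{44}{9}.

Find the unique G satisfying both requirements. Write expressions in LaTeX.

Differentiate the proposed G(s) back; it has to land on the given G'(s).
A general antiderivative is - \frac{4 s^{3}}{9} - \frac{5 s^{2}}{6} + \frac{17 s}{3} + \left(\frac{2 s^{3}}{3} + \frac{5 s^{2}}{6} - 2 s\right) \log{\left(2 s^{2} + \frac{5}{2} \right)} + \frac{25 \log{\left(s^{2} + \frac{5}{4} \right)}}{24} - \frac{17 \sqrt{5} \operatorname{atan}{\left(\frac{2 \sqrt{5} s}{5} \right)}}{6} + C.
The condition gives C = - \frac{17 \sqrt{5} \operatorname{atan}{\left(\frac{2 \sqrt{5}}{5} \right)}}{6} - \frac{\log{\left(\frac{9}{2} \right)}}{2} + \frac{25 \log{\left(\frac{9}{4} \right)}}{24} + \frac{44}{9} - (- \frac{17 \sqrt{5} \operatorname{atan}{\left(\frac{2 \sqrt{5}}{5} \right)}}{6} - \frac{\log{\left(\frac{9}{2} \right)}}{2} + \frac{25 \log{\left(\frac{9}{4} \right)}}{24} + \frac{79}{18}) = \frac{1}{2}.
So G(s) = \frac{- 32 s^{3} - 60 s^{2} + 12 s \left(4 s^{2} + 5 s - 12\right) \log{\left(2 s^{2} + \frac{5}{2} \right)} + 408 s + 75 \log{\left(s^{2} + \frac{5}{4} \right)} - 204 \sqrt{5} \operatorname{atan}{\left(\frac{2 \sqrt{5} s}{5} \right)} + 36}{72}.
Check: d/ds[\frac{- 32 s^{3} - 60 s^{2} + 12 s \left(4 s^{2} + 5 s - 12\right) \log{\left(2 s^{2} + \frac{5}{2} \right)} + 408 s + 75 \log{\left(s^{2} + \frac{5}{4} \right)} - 204 \sqrt{5} \operatorname{atan}{\left(\frac{2 \sqrt{5} s}{5} \right)} + 36}{72}] = 2 s^{2} \log{\left(2 s^{2} + \frac{5}{2} \right)} + \frac{5 s \log{\left(2 s^{2} + \frac{5}{2} \right)}}{3} - 2 \log{\left(2 s^{2} + \frac{5}{2} \right)}, which equals G'(s).

G(s) = \frac{- 32 s^{3} - 60 s^{2} + 12 s \left(4 s^{2} + 5 s - 12\right) \log{\left(2 s^{2} + \frac{5}{2} \right)} + 408 s + 75 \log{\left(s^{2} + \frac{5}{4} \right)} - 204 \sqrt{5} \operatorname{atan}{\left(\frac{2 \sqrt{5} s}{5} \right)} + 36}{72}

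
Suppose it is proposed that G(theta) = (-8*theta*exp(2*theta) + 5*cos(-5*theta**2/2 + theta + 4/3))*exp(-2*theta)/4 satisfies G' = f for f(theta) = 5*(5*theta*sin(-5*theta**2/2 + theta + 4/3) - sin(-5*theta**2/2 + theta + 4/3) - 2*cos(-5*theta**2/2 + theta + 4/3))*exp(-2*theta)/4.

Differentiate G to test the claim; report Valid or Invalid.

Invalid: d/dtheta[G] - f = -2, which is not 0.

d/dtheta[G] = (25*theta*sin(-5*theta**2/2 + theta + 4/3) - 8*exp(2*theta) - 5*sin(-5*theta**2/2 + theta + 4/3) - 10*cos(-5*theta**2/2 + theta + 4/3))*exp(-2*theta)/4
d/dtheta[G] - f(theta) = -2 != 0.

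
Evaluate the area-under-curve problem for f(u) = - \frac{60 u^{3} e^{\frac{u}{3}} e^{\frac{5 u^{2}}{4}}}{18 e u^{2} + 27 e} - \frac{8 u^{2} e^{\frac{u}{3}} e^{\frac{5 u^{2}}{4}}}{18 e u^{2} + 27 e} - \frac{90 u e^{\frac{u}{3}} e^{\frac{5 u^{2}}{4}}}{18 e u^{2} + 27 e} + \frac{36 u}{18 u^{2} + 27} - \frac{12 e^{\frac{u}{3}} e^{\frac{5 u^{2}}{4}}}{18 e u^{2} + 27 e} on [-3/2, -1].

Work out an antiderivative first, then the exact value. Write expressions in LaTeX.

Antiderivative: F(u) = \frac{- 4 e^{\frac{5 u^{2}}{4} + \frac{u}{3} - 1} + 3 \log{\left(2 u^{2} + 3 \right)}}{3}; value = - \log{\left(\frac{15}{2} \right)} - \frac{4}{3 e^{\frac{1}{12}}} + \log{\left(5 \right)} + \frac{4 e^{\frac{21}{16}}}{3}

The integrand splits into summands that can be handled one at a time.
F(u) = \frac{- 4 e^{\frac{5 u^{2}}{4} + \frac{u}{3} - 1} + 3 \log{\left(2 u^{2} + 3 \right)}}{3} is an antiderivative of f.
Check: d/du[\frac{- 4 e^{\frac{5 u^{2}}{4} + \frac{u}{3} - 1} + 3 \log{\left(2 u^{2} + 3 \right)}}{3}] = \frac{- \frac{60 u^{3} e^{\frac{u}{3}} e^{\frac{5 u^{2}}{4}}}{e} - \frac{8 u^{2} e^{\frac{u}{3}} e^{\frac{5 u^{2}}{4}}}{e} - \frac{90 u e^{\frac{u}{3}} e^{\frac{5 u^{2}}{4}}}{e} + 36 u - \frac{12 e^{\frac{u}{3}} e^{\frac{5 u^{2}}{4}}}{e}}{18 u^{2} + 27}, which equals f(u).
F(-1) = - \frac{4}{3 e^{\frac{1}{12}}} + \log{\left(5 \right)}; F(-3/2) = - \frac{4 e^{\frac{21}{16}}}{3} + \log{\left(\frac{15}{2} \right)}.
Integral = F(-1) - F(-3/2) = - \log{\left(\frac{15}{2} \right)} - \frac{4}{3 e^{\frac{1}{12}}} + \log{\left(5 \right)} + \frac{4 e^{\frac{21}{16}}}{3}.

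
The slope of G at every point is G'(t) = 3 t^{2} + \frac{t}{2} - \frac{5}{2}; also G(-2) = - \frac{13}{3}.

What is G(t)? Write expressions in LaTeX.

The integrand splits into summands that can be handled one at a time.
A general antiderivative is t^{3} + \frac{t^{2}}{4} - \frac{5 t}{2} - \frac{4}{3} + C.
The condition gives C = - \frac{13}{3} - (- \frac{10}{3}) = -1.
So G(t) = t^{3} + \frac{t^{2}}{4} - \frac{5 t}{2} - \frac{7}{3}.
Check: d/dt[t^{3} + \frac{t^{2}}{4} - \frac{5 t}{2} - \frac{7}{3}] = 3 t^{2} + \frac{t}{2} - \frac{5}{2} = G'(t).

G(t) = t^{3} + \frac{t^{2}}{4} - \frac{5 t}{2} - \frac{7}{3}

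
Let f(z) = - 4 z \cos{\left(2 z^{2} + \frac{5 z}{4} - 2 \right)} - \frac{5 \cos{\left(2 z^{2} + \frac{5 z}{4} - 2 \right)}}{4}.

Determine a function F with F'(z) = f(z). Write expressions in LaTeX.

f matches the chain-rule pattern g'(h)*h' with inner function h(z) = 2 z^{2} + \frac{5 z}{4} - 2; substituting u = h(z) collapses the integral.
Check: d/dz[- \sin{\left(2 z^{2} + \frac{5 z}{4} - 2 \right)}] = - 4 z \cos{\left(2 z^{2} + \frac{5 z}{4} - 2 \right)} - \frac{5 \cos{\left(2 z^{2} + \frac{5 z}{4} - 2 \right)}}{4} = f(z).

An antiderivative is F(z) = - \sin{\left(2 z^{2} + \frac{5 z}{4} - 2 \right)}.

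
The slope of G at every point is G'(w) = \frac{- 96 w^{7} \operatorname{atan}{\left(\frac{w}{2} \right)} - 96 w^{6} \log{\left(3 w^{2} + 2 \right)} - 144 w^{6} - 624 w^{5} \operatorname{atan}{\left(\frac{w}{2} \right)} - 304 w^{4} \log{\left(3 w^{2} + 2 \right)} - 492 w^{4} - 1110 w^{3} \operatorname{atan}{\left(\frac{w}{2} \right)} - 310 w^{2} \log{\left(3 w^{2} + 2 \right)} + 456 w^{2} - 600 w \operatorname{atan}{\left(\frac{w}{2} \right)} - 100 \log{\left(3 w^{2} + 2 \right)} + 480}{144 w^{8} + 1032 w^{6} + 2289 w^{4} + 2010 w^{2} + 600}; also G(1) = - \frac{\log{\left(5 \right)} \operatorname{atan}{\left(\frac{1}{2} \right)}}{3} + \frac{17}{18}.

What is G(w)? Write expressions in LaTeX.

G(w) = \frac{- 8 w^{2} \log{\left(3 w^{2} + 2 \right)} \operatorname{atan}{\left(\frac{w}{2} \right)} + 12 w^{2} + 24 w - 10 \log{\left(3 w^{2} + 2 \right)} \operatorname{atan}{\left(\frac{w}{2} \right)} + 15}{24 w^{2} + 30}

Check a candidate G(w) by differentiating: d/dw[G] must match the given G'(w).
A general antiderivative is \frac{2 w}{2 w^{2} + \frac{5}{2}} - \frac{\log{\left(3 w^{2} + 2 \right)} \operatorname{atan}{\left(\frac{w}{2} \right)}}{3} + C.
The condition gives C = - \frac{\log{\left(5 \right)} \operatorname{atan}{\left(\frac{1}{2} \right)}}{3} + \frac{17}{18} - (- \frac{\log{\left(5 \right)} \operatorname{atan}{\left(\frac{1}{2} \right)}}{3} + \frac{4}{9}) = \frac{1}{2}.
So G(w) = \frac{- 8 w^{2} \log{\left(3 w^{2} + 2 \right)} \operatorname{atan}{\left(\frac{w}{2} \right)} + 12 w^{2} + 24 w - 10 \log{\left(3 w^{2} + 2 \right)} \operatorname{atan}{\left(\frac{w}{2} \right)} + 15}{24 w^{2} + 30}.
Check: d/dw[\frac{- 8 w^{2} \log{\left(3 w^{2} + 2 \right)} \operatorname{atan}{\left(\frac{w}{2} \right)} + 12 w^{2} + 24 w - 10 \log{\left(3 w^{2} + 2 \right)} \operatorname{atan}{\left(\frac{w}{2} \right)} + 15}{24 w^{2} + 30}] = \frac{- 96 w^{7} \operatorname{atan}{\left(\frac{w}{2} \right)} - 96 w^{6} \log{\left(3 w^{2} + 2 \right)} - 144 w^{6} - 624 w^{5} \operatorname{atan}{\left(\frac{w}{2} \right)} - 304 w^{4} \log{\left(3 w^{2} + 2 \right)} - 492 w^{4} - 1110 w^{3} \operatorname{atan}{\left(\frac{w}{2} \right)} - 310 w^{2} \log{\left(3 w^{2} + 2 \right)} + 456 w^{2} - 600 w \operatorname{atan}{\left(\frac{w}{2} \right)} - 100 \log{\left(3 w^{2} + 2 \right)} + 480}{144 w^{8} + 1032 w^{6} + 2289 w^{4} + 2010 w^{2} + 600} = G'(w).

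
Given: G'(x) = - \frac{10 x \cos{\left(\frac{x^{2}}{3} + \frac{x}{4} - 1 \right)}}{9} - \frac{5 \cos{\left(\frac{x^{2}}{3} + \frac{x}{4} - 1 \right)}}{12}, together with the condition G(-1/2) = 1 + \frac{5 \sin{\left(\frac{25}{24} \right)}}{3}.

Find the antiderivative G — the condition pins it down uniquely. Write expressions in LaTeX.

The substitution u = \frac{x^{2}}{3} + \frac{x}{4} - 1 works: G'(x) is exactly (dG/du)*(du/dx) for that inner function.
A general antiderivative is - \frac{5 \sin{\left(\frac{x^{2}}{3} + \frac{x}{4} - 1 \right)}}{3} + C.
The condition gives C = 1 + \frac{5 \sin{\left(\frac{25}{24} \right)}}{3} - (\frac{5 \sin{\left(\frac{25}{24} \right)}}{3}) = 1.
So G(x) = - \frac{5 \sin{\left(\frac{x^{2}}{3} + \frac{x}{4} - 1 \right)} - 3}{3}.
Check: d/dx[- \frac{5 \sin{\left(\frac{x^{2}}{3} + \frac{x}{4} - 1 \right)} - 3}{3}] = - \frac{10 x \cos{\left(\frac{x^{2}}{3} + \frac{x}{4} - 1 \right)}}{9} - \frac{5 \cos{\left(\frac{x^{2}}{3} + \frac{x}{4} - 1 \right)}}{12} = G'(x).

G(x) = - \frac{5 \sin{\left(\frac{x^{2}}{3} + \frac{x}{4} - 1 \right)} - 3}{3}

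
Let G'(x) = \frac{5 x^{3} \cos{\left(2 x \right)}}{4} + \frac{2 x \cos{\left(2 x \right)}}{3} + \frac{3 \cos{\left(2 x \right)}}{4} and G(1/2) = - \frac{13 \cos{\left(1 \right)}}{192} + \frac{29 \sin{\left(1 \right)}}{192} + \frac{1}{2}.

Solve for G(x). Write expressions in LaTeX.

G(x) = \frac{5 x^{3} \sin{\left(2 x \right)}}{8} + \frac{15 x^{2} \cos{\left(2 x \right)}}{16} - \frac{29 x \sin{\left(2 x \right)}}{48} + \frac{3 \sin{\left(2 x \right)}}{8} - \frac{29 \cos{\left(2 x \right)}}{96} + \frac{1}{2}

Integrate term by term and add the pieces.
A general antiderivative is \frac{5 x^{3} \sin{\left(2 x \right)}}{8} + \frac{15 x^{2} \cos{\left(2 x \right)}}{16} - \frac{29 x \sin{\left(2 x \right)}}{48} + \frac{3 \sin{\left(2 x \right)}}{8} - \frac{29 \cos{\left(2 x \right)}}{96} + C.
The condition gives C = - \frac{13 \cos{\left(1 \right)}}{192} + \frac{29 \sin{\left(1 \right)}}{192} + \frac{1}{2} - (- \frac{13 \cos{\left(1 \right)}}{192} + \frac{29 \sin{\left(1 \right)}}{192}) = \frac{1}{2}.
So G(x) = \frac{5 x^{3} \sin{\left(2 x \right)}}{8} + \frac{15 x^{2} \cos{\left(2 x \right)}}{16} - \frac{29 x \sin{\left(2 x \right)}}{48} + \frac{3 \sin{\left(2 x \right)}}{8} - \frac{29 \cos{\left(2 x \right)}}{96} + \frac{1}{2}.
Check: d/dx[\frac{5 x^{3} \sin{\left(2 x \right)}}{8} + \frac{15 x^{2} \cos{\left(2 x \right)}}{16} - \frac{29 x \sin{\left(2 x \right)}}{48} + \frac{3 \sin{\left(2 x \right)}}{8} - \frac{29 \cos{\left(2 x \right)}}{96} + \frac{1}{2}] = \frac{5 x^{3} \cos{\left(2 x \right)}}{4} + \frac{2 x \cos{\left(2 x \right)}}{3} + \frac{3 \cos{\left(2 x \right)}}{4} = G'(x).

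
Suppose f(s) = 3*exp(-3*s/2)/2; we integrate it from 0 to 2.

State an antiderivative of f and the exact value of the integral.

Antiderivative: F(s) = -exp(-3*s/2); value = 1 - exp(-3)

Any candidate F(s) must reproduce f(s) exactly when differentiated.
F(s) = -exp(-3*s/2) is an antiderivative of f.
Check: d/ds[-exp(-3*s/2)] = 3*exp(-3*s/2)/2 = f(s).
F(2) = -exp(-3); F(0) = -1.
Integral = F(2) - F(0) = 1 - exp(-3).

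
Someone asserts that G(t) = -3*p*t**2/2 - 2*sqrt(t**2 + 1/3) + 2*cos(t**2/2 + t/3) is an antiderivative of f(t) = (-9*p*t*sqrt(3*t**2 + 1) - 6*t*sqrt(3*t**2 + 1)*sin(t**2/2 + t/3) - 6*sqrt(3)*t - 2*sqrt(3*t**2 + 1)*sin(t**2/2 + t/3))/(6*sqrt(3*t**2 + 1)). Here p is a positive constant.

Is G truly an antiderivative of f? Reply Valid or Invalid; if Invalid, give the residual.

d/dt[G] = (-9*p*t*sqrt(3*t**2 + 1) - 6*t*sqrt(3*t**2 + 1)*sin(t**2/2 + t/3) - 6*sqrt(3)*t - 2*sqrt(3*t**2 + 1)*sin(t**2/2 + t/3))/(3*sqrt(3*t**2 + 1))
d/dt[G] - f(t) = (-9*p*t*sqrt(3*t**2 + 1) - 6*t*sqrt(3*t**2 + 1)*sin(t**2/2 + t/3) - 6*sqrt(3)*t - 2*sqrt(3*t**2 + 1)*sin(t**2/2 + t/3))/(6*sqrt(3*t**2 + 1)) != 0.

Invalid: d/dt[G] - f = (-9*p*t*sqrt(3*t**2 + 1) - 6*t*sqrt(3*t**2 + 1)*sin(t**2/2 + t/3) - 6*sqrt(3)*t - 2*sqrt(3*t**2 + 1)*sin(t**2/2 + t/3))/(6*sqrt(3*t**2 + 1)), which is not 0.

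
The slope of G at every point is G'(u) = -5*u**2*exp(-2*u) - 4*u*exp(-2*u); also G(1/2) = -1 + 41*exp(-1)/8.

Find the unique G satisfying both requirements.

Recognize the product-rule pattern: G'(u) = v'r + vr' with v = 5*u**2/2 + 9*u/2 + 9/4, r = exp(-2*u), so integration by parts undoes it.
A general antiderivative is (10*u**2 + 18*u + 9)*exp(-2*u)/4 + C.
The condition gives C = -1 + 41*exp(-1)/8 - (41*exp(-1)/8) = -1.
So G(u) = (10*u**2 + 18*u + 9)*exp(-2*u)/4 - 1.
Check: d/du[(10*u**2 + 18*u + 9)*exp(-2*u)/4 - 1] = (-5*u**2 - 4*u)*exp(-2*u), which equals G'(u).

G(u) = (10*u**2 + 18*u + 9)*exp(-2*u)/4 - 1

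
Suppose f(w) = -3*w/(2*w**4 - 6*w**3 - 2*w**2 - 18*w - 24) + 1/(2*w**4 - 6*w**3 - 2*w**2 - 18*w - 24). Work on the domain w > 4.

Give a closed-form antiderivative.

An antiderivative is F(w) = -11*log(w - 4)/190 - log(w + 1)/10 + 3*log(w**2 + 3)/38 + 5*sqrt(3)*atan(sqrt(3)*w/3)/114.

Factor the denominator (2*(w - 4)*(w + 1)*(w**2 + 3)) and decompose: f = (6*w + 5)/(38*(w**2 + 3)) - 1/(10*(w + 1)) - 11/(190*(w - 4)); each piece integrates to a log, atan, or power term.
Check: d/dw[-11*log(w - 4)/190 - log(w + 1)/10 + 3*log(w**2 + 3)/38 + 5*sqrt(3)*atan(sqrt(3)*w/3)/114] = (1 - 3*w)/(2*w**4 - 6*w**3 - 2*w**2 - 18*w - 24), which equals f(w).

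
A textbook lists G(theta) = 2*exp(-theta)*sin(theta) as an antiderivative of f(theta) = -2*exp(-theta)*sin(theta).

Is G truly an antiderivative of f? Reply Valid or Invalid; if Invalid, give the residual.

Invalid: d/dtheta[G] - f = 2*exp(-theta)*cos(theta), which is not 0.

d/dtheta[G] = (-2*sin(theta) + 2*cos(theta))*exp(-theta)
d/dtheta[G] - f(theta) = 2*exp(-theta)*cos(theta) != 0.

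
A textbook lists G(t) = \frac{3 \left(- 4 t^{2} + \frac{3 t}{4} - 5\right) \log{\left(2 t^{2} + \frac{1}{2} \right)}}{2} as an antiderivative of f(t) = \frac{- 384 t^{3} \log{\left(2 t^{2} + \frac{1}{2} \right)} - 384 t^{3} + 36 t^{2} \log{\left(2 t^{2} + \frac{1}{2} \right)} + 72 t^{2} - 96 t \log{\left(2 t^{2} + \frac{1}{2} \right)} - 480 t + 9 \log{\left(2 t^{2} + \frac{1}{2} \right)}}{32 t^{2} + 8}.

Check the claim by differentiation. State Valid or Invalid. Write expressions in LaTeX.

d/dt[G] = \frac{- 384 t^{3} \log{\left(2 t^{2} + \frac{1}{2} \right)} - 384 t^{3} + 36 t^{2} \log{\left(2 t^{2} + \frac{1}{2} \right)} + 72 t^{2} - 96 t \log{\left(2 t^{2} + \frac{1}{2} \right)} - 480 t + 9 \log{\left(2 t^{2} + \frac{1}{2} \right)}}{32 t^{2} + 8}
This equals f(t) exactly, so the claim holds.

Valid. The derivative of G reproduces f.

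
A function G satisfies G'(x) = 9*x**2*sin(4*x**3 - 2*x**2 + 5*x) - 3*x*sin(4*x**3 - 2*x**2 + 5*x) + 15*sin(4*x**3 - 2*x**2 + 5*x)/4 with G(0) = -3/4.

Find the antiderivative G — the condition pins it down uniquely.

G(x) = -3*cos(4*x**3 - 2*x**2 + 5*x)/4

The substitution u = 4*x**3 - 2*x**2 + 5*x works: G'(x) is exactly (dG/du)*(du/dx) for that inner function.
A general antiderivative is -3*cos(4*x**3 - 2*x**2 + 5*x)/4 + C.
The condition gives C = -3/4 - (-3/4) = 0.
So G(x) = -3*cos(4*x**3 - 2*x**2 + 5*x)/4.
Check: d/dx[-3*cos(4*x**3 - 2*x**2 + 5*x)/4] = 9*x**2*sin(4*x**3 - 2*x**2 + 5*x) - 3*x*sin(4*x**3 - 2*x**2 + 5*x) + 15*sin(4*x**3 - 2*x**2 + 5*x)/4 = G'(x).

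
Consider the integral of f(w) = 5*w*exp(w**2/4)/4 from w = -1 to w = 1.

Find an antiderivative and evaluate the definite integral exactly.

Antiderivative: F(w) = 5*exp(w**2/4)/2; value = 0

f matches the chain-rule pattern g'(h)*h' with inner function h(w) = w**2/4; substituting u = h(w) collapses the integral.
F(w) = 5*exp(w**2/4)/2 is an antiderivative of f.
Check: d/dw[5*exp(w**2/4)/2] = 5*w*exp(w**2/4)/4 = f(w).
F(1) = 5*exp(1/4)/2; F(-1) = 5*exp(1/4)/2.
Integral = F(1) - F(-1) = 0.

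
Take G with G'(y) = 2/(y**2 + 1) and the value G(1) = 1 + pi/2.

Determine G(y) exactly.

G(y) = 2*atan(y) + 1

Since d/dy undoes antidifferentiation here, G(y) must give back the stated G'(y).
A general antiderivative is 2*atan(y) + C.
The condition gives C = 1 + pi/2 - (pi/2) = 1.
So G(y) = 2*atan(y) + 1.
Check: d/dy[2*atan(y) + 1] = 2/(y**2 + 1) = G'(y).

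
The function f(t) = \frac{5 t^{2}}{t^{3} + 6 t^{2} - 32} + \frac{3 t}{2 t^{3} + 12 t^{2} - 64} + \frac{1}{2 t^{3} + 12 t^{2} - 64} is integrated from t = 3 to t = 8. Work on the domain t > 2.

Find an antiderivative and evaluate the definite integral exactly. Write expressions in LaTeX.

Factor the denominator (2 \left(t - 2\right) \left(t + 4\right)^{2}) and decompose: f = \frac{313}{72 \left(t + 4\right)} - \frac{149}{12 \left(t + 4\right)^{2}} + \frac{47}{72 \left(t - 2\right)}; each piece integrates to a log, atan, or power term.
F(t) = \frac{47 t \log{\left(t - 2 \right)} + 313 t \log{\left(t + 4 \right)} + 188 \log{\left(t - 2 \right)} + 1252 \log{\left(t + 4 \right)} + 894}{72 t + 288} is an antiderivative of f.
Check: d/dt[\frac{47 t \log{\left(t - 2 \right)} + 313 t \log{\left(t + 4 \right)} + 188 \log{\left(t - 2 \right)} + 1252 \log{\left(t + 4 \right)} + 894}{72 t + 288}] = \frac{10 t^{2} + 3 t + 1}{2 t^{3} + 12 t^{2} - 64}, which equals f(t).
F(8) = \frac{149}{144} + \frac{47 \log{\left(6 \right)}}{72} + \frac{313 \log{\left(12 \right)}}{72}; F(3) = \frac{149}{84} + \frac{313 \log{\left(7 \right)}}{72}.
Integral = F(8) - F(3) = - \frac{313 \log{\left(7 \right)}}{72} - \frac{745}{1008} + \frac{47 \log{\left(6 \right)}}{72} + \frac{313 \log{\left(12 \right)}}{72}.

Antiderivative: F(t) = \frac{47 t \log{\left(t - 2 \right)} + 313 t \log{\left(t + 4 \right)} + 188 \log{\left(t - 2 \right)} + 1252 \log{\left(t + 4 \right)} + 894}{72 t + 288}; value = - \frac{313 \log{\left(7 \right)}}{72} - \frac{745}{1008} + \frac{47 \log{\left(6 \right)}}{72} + \frac{313 \log{\left(12 \right)}}{72}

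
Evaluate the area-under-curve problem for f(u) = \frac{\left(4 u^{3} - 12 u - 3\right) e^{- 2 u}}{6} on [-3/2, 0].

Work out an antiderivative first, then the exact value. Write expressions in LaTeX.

Recognize the product-rule pattern: f = v'r + vr' with v = - \frac{u^{3}}{3} - \frac{u^{2}}{2} + \frac{u}{2} + \frac{1}{2}, r = e^{- 2 u}, so integration by parts undoes it.
F(u) = - \frac{u^{3} e^{- 2 u}}{3} - \frac{u^{2} e^{- 2 u}}{2} + \frac{u e^{- 2 u}}{2} + \frac{e^{- 2 u}}{2} is an antiderivative of f.
Check: d/du[- \frac{u^{3} e^{- 2 u}}{3} - \frac{u^{2} e^{- 2 u}}{2} + \frac{u e^{- 2 u}}{2} + \frac{e^{- 2 u}}{2}] = \frac{\left(4 u^{3} - 12 u - 3\right) e^{- 2 u}}{6} = f(u).
F(0) = \frac{1}{2}; F(-3/2) = - \frac{e^{3}}{4}.
Integral = F(0) - F(-3/2) = \frac{1}{2} + \frac{e^{3}}{4}.

Antiderivative: F(u) = - \frac{u^{3} e^{- 2 u}}{3} - \frac{u^{2} e^{- 2 u}}{2} + \frac{u e^{- 2 u}}{2} + \frac{e^{- 2 u}}{2}; value = \frac{1}{2} + \frac{e^{3}}{4}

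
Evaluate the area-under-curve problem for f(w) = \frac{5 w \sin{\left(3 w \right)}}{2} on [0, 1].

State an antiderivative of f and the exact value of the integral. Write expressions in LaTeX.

Whatever form F(w) takes, F'(w) = f(w) is non-negotiable.
F(w) = - \frac{5 w \cos{\left(3 w \right)}}{6} + \frac{5 \sin{\left(3 w \right)}}{18} is an antiderivative of f.
Check: d/dw[- \frac{5 w \cos{\left(3 w \right)}}{6} + \frac{5 \sin{\left(3 w \right)}}{18}] = \frac{5 w \sin{\left(3 w \right)}}{2} = f(w).
F(1) = \frac{5 \sin{\left(3 \right)}}{18} - \frac{5 \cos{\left(3 \right)}}{6}; F(0) = 0.
Integral = F(1) - F(0) = \frac{5 \sin{\left(3 \right)}}{18} - \frac{5 \cos{\left(3 \right)}}{6}.

Antiderivative: F(w) = - \frac{5 w \cos{\left(3 w \right)}}{6} + \frac{5 \sin{\left(3 w \right)}}{18}; value = \frac{5 \sin{\left(3 \right)}}{18} - \frac{5 \cos{\left(3 \right)}}{6}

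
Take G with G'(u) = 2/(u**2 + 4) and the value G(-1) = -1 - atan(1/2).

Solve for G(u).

G(u) = atan(u/2) - 1

Recover the given G'(u) by differentiating a candidate G(u); any mismatch rules it out.
A general antiderivative is atan(u/2) + C.
The condition gives C = -1 - atan(1/2) - (-atan(1/2)) = -1.
So G(u) = atan(u/2) - 1.
Check: d/du[atan(u/2) - 1] = 2/(u**2 + 4) = G'(u).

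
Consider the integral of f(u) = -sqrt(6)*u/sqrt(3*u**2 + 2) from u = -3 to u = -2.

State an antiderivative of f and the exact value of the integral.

Antiderivative: F(u) = -sqrt(2*u**2 + 4/3); value = -2*sqrt(21)/3 + sqrt(174)/3

f matches the chain-rule pattern g'(h)*h' with inner function h(u) = 2*u**2 + 4/3; substituting w = h(u) collapses the integral.
F(u) = -sqrt(2*u**2 + 4/3) is an antiderivative of f.
Check: d/du[-sqrt(2*u**2 + 4/3)] = -sqrt(6)*u/sqrt(3*u**2 + 2) = f(u).
F(-2) = -2*sqrt(21)/3; F(-3) = -sqrt(174)/3.
Integral = F(-2) - F(-3) = -2*sqrt(21)/3 + sqrt(174)/3.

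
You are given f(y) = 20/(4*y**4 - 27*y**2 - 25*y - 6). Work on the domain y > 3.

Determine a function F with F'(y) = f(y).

Factor the denominator ((y - 3)*(y + 2)*(2*y + 1)**2) and decompose: f = 320/(441*(2*y + 1)) - 80/(21*(2*y + 1)**2) - 4/(9*(y + 2)) + 4/(49*(y - 3)); each piece integrates to a log, atan, or power term.
Check: d/dy[4*log(y - 3)/49 + 160*log(y + 1/2)/441 - 4*log(y + 2)/9 + 40/(42*y + 21)] = 20/(4*y**4 - 27*y**2 - 25*y - 6) = f(y).

An antiderivative is F(y) = 4*log(y - 3)/49 + 160*log(y + 1/2)/441 - 4*log(y + 2)/9 + 40/(42*y + 21).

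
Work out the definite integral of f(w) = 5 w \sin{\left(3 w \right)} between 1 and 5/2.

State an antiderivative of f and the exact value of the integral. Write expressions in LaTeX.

For F(w) to be correct the identity F'(w) - f(w) = 0 must hold.
F(w) = - \frac{5 w \cos{\left(3 w \right)}}{3} + \frac{5 \sin{\left(3 w \right)}}{9} is an antiderivative of f.
Check: d/dw[- \frac{5 w \cos{\left(3 w \right)}}{3} + \frac{5 \sin{\left(3 w \right)}}{9}] = 5 w \sin{\left(3 w \right)} = f(w).
F(5/2) = - \frac{25 \cos{\left(\frac{15}{2} \right)}}{6} + \frac{5 \sin{\left(\frac{15}{2} \right)}}{9}; F(1) = \frac{5 \sin{\left(3 \right)}}{9} - \frac{5 \cos{\left(3 \right)}}{3}.
Integral = F(5/2) - F(1) = \frac{5 \cos{\left(3 \right)}}{3} - \frac{25 \cos{\left(\frac{15}{2} \right)}}{6} - \frac{5 \sin{\left(3 \right)}}{9} + \frac{5 \sin{\left(\frac{15}{2} \right)}}{9}.

Antiderivative: F(w) = - \frac{5 w \cos{\left(3 w \right)}}{3} + \frac{5 \sin{\left(3 w \right)}}{9}; value = \frac{5 \cos{\left(3 \right)}}{3} - \frac{25 \cos{\left(\frac{15}{2} \right)}}{6} - \frac{5 \sin{\left(3 \right)}}{9} + \frac{5 \sin{\left(\frac{15}{2} \right)}}{9}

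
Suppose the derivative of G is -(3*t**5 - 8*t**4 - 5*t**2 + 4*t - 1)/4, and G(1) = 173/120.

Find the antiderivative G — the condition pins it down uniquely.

G(t) = -t**6/8 + 2*t**5/5 + 5*t**3/12 - t**2/2 + t/4 + 1

Whatever form G(t) takes, its d/dt must return the stated G'(t).
A general antiderivative is -t**6/8 + 2*t**5/5 + 5*t**3/12 - t**2/2 + t/4 + C.
The condition gives C = 173/120 - (53/120) = 1.
So G(t) = -t**6/8 + 2*t**5/5 + 5*t**3/12 - t**2/2 + t/4 + 1.
Check: d/dt[-t**6/8 + 2*t**5/5 + 5*t**3/12 - t**2/2 + t/4 + 1] = -3*t**5/4 + 2*t**4 + 5*t**2/4 - t + 1/4, which equals G'(t).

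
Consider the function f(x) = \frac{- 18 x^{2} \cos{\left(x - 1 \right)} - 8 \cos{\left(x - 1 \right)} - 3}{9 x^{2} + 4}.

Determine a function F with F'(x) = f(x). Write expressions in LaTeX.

An antiderivative is F(x) = - 2 \sin{\left(x - 1 \right)} - \frac{\operatorname{atan}{\left(\frac{3 x}{2} \right)}}{2}.

A candidate is checked by its d/dx: the result must match f(x).
Check: d/dx[- 2 \sin{\left(x - 1 \right)} - \frac{\operatorname{atan}{\left(\frac{3 x}{2} \right)}}{2}] = \frac{- 18 x^{2} \cos{\left(x - 1 \right)} - 8 \cos{\left(x - 1 \right)} - 3}{9 x^{2} + 4} = f(x).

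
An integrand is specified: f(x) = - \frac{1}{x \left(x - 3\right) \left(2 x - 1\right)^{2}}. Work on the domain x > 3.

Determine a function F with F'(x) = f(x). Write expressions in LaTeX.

An antiderivative is F(x) = \frac{50 x \log{\left(x \right)} - 2 x \log{\left(x - 3 \right)} - 48 x \log{\left(x - \frac{1}{2} \right)} - 25 \log{\left(x \right)} + \log{\left(x - 3 \right)} + 24 \log{\left(x - \frac{1}{2} \right)} - 30}{150 x - 75}.

The denominator factors as x \left(x - 3\right) \left(2 x - 1\right)^{2}; partial fractions split f into directly integrable pieces: - \frac{16}{25 \left(2 x - 1\right)} + \frac{4}{5 \left(2 x - 1\right)^{2}} - \frac{1}{75 \left(x - 3\right)} + \frac{1}{3 x}.
Check: d/dx[\frac{50 x \log{\left(x \right)} - 2 x \log{\left(x - 3 \right)} - 48 x \log{\left(x - \frac{1}{2} \right)} - 25 \log{\left(x \right)} + \log{\left(x - 3 \right)} + 24 \log{\left(x - \frac{1}{2} \right)} - 30}{150 x - 75}] = - \frac{1}{4 x^{4} - 16 x^{3} + 13 x^{2} - 3 x}, which equals f(x).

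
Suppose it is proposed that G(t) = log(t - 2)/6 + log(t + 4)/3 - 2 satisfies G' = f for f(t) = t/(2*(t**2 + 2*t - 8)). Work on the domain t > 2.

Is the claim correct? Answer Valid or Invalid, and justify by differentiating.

Valid: G'(t) = f(t).

d/dt[G] = t/(2*t**2 + 4*t - 16)
This equals f(t) exactly, so the claim holds.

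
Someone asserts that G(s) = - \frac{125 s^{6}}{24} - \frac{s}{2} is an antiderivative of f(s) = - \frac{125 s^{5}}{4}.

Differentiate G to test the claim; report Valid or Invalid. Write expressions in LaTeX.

Invalid: d/ds[G] - f = - \frac{1}{2}, which is not 0.

d/ds[G] = - \frac{125 s^{5}}{4} - \frac{1}{2}
d/ds[G] - f(s) = - \frac{1}{2} != 0.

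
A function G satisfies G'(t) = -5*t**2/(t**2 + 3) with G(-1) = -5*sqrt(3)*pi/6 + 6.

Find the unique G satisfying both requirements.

G(t) = -5*t + 5*sqrt(3)*atan(sqrt(3)*t/3) + 1

Differentiate the proposed G(t) back; it has to land on the given G'(t).
A general antiderivative is -5*t + 5*sqrt(3)*atan(sqrt(3)*t/3) + C.
The condition gives C = -5*sqrt(3)*pi/6 + 6 - (-5*sqrt(3)*pi/6 + 5) = 1.
So G(t) = -5*t + 5*sqrt(3)*atan(sqrt(3)*t/3) + 1.
Check: d/dt[-5*t + 5*sqrt(3)*atan(sqrt(3)*t/3) + 1] = -5*t**2/(t**2 + 3) = G'(t).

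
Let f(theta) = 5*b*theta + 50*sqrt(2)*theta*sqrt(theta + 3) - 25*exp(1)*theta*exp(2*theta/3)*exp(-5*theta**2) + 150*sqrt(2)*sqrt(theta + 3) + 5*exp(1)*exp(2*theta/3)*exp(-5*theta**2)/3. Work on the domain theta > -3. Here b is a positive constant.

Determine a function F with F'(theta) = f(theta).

An antiderivative is F(theta) = 5*b*theta**2/2 + 20*sqrt(2)*theta**2*sqrt(theta + 3) + 120*sqrt(2)*theta*sqrt(theta + 3) + 180*sqrt(2)*sqrt(theta + 3) + 5*exp(1)*exp(2*theta/3)*exp(-5*theta**2)/2.

Integrate term by term and add the pieces.
Check: d/dtheta[5*b*theta**2/2 + 20*sqrt(2)*theta**2*sqrt(theta + 3) + 120*sqrt(2)*theta*sqrt(theta + 3) + 180*sqrt(2)*sqrt(theta + 3) + 5*exp(1)*exp(2*theta/3)*exp(-5*theta**2)/2] = (15*b*theta*sqrt(theta + 3)*exp(5*theta**2) + 150*sqrt(2)*theta**2*exp(5*theta**2) - 75*exp(1)*theta*sqrt(theta + 3)*exp(2*theta/3) + 900*sqrt(2)*theta*exp(5*theta**2) + 5*exp(1)*sqrt(theta + 3)*exp(2*theta/3) + 1350*sqrt(2)*exp(5*theta**2))*exp(-5*theta**2)/(3*sqrt(theta + 3)), which equals f(theta).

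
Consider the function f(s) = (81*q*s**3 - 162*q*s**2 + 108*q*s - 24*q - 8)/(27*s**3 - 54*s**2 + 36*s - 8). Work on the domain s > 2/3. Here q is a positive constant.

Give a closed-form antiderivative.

An antiderivative is F(s) = (81*q*s**3 - 108*q*s**2 + 36*q*s + 4)/(27*s**2 - 36*s + 12).

Differentiate the proposed F(s) back; it has to land on f(s) exactly.
Check: d/ds[(81*q*s**3 - 108*q*s**2 + 36*q*s + 4)/(27*s**2 - 36*s + 12)] = (81*q*s**3 - 162*q*s**2 + 108*q*s - 24*q - 8)/(27*s**3 - 54*s**2 + 36*s - 8) = f(s).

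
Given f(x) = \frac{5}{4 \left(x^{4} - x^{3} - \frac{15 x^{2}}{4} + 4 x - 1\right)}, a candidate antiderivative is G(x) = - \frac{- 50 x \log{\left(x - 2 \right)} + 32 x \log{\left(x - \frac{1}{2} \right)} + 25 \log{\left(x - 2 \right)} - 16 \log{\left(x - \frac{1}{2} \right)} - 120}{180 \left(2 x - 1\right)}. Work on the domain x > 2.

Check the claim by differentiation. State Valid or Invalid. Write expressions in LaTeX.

d/dx[G] = \frac{4 x^{2} - 20 x + 49}{80 x^{3} - 240 x^{2} + 180 x - 40}
d/dx[G] - f(x) = \frac{1}{20 x + 40} != 0.

Invalid: d/dx[G] - f = \frac{1}{20 x + 40}, which is not 0.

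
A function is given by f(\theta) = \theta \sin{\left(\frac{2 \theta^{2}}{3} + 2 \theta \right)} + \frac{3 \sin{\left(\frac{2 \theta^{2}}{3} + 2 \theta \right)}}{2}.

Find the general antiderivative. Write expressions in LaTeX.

F(\theta) = - \frac{3 \cos{\left(\frac{2 \theta^{2}}{3} + 2 \theta \right)}}{4} + C

The substitution u = \frac{2 \theta^{2}}{3} + 2 \theta works: f is exactly (dF/du)*(du/d\theta) for that inner function.
Check: d/d\theta[- \frac{3 \cos{\left(\frac{2 \theta^{2}}{3} + 2 \theta \right)}}{4}] = \theta \sin{\left(\frac{2 \theta^{2}}{3} + 2 \theta \right)} + \frac{3 \sin{\left(\frac{2 \theta^{2}}{3} + 2 \theta \right)}}{2} = f(\theta).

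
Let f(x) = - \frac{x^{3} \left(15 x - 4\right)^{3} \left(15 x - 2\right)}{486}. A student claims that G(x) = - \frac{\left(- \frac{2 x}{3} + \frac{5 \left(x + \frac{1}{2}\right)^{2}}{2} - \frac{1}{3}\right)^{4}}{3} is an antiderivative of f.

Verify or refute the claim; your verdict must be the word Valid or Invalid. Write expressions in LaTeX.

d/dx[G] = - \frac{625 x^{7}}{6} - \frac{9625 x^{6}}{36} - \frac{6925 x^{5}}{24} - \frac{219725 x^{4}}{1296} - \frac{455123 x^{3}}{7776} - \frac{61523 x^{2}}{5184} - \frac{13573 x}{10368} - \frac{3773}{62208}
d/dx[G] - f(x) = - \frac{4375 x^{6}}{12} - \frac{6125 x^{5}}{24} - \frac{8375 x^{4}}{48} - \frac{151025 x^{3}}{2592} - \frac{61523 x^{2}}{5184} - \frac{13573 x}{10368} - \frac{3773}{62208} != 0.

Invalid: d/dx[G] - f = - \frac{4375 x^{6}}{12} - \frac{6125 x^{5}}{24} - \frac{8375 x^{4}}{48} - \frac{151025 x^{3}}{2592} - \frac{61523 x^{2}}{5184} - \frac{13573 x}{10368} - \frac{3773}{62208}, which is not 0.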